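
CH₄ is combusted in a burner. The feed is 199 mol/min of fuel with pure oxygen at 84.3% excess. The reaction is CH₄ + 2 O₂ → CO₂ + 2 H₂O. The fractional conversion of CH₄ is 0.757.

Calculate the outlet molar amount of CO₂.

151 mol/min

Stoichiometric O₂ = 2 × 199 = 398 mol/min; O₂ fed = 398 × 1.843 = 733.5 mol/min.
Fuel reacted = 0.757 × 199 → ξ = 150.6 mol/min.
Outlet (n = n₀ + ν ξ):
  CH₄: 199 − 1(150.6) = 48.36
  O₂: 733.5 − 2(150.6) = 432.2
  CO₂: 0 + 1(150.6) = 150.6
  H₂O: 0 + 2(150.6) = 301.3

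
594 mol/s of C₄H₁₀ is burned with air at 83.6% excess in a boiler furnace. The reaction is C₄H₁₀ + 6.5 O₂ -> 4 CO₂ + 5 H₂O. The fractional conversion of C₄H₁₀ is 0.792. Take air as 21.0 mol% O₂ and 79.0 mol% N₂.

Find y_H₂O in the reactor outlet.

Stoichiometric O₂ = 6.5 × 594 = 3861 mol/s; O₂ fed = 3861 × 1.836 = 7089 mol/s.
N₂ fed = 7089 × 79/21 = 26670 mol/s.
Fuel reacted = 0.792 × 594 → ξ = 470.4 mol/s.
Outlet (n = n₀ + ν ξ):
  C₄H₁₀: 594 − 1(470.4) = 123.6
  O₂: 7089 − 6.5(470.4) = 4031
  N₂: 26670 (inert)
  CO₂: 0 + 4(470.4) = 1882
  H₂O: 0 + 5(470.4) = 2352
Total out = 35060 mol/s; y_H₂O = 2352 / 35060 = 0.0671.

0.0671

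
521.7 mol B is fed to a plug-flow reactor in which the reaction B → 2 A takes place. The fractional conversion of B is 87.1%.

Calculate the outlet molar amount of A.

B reacted = 0.871 × 521.7 = 454.4 mol; ν_B = −1, so ξ = 454.4/1 = 454.4 mol.
Outlet amounts (n = n₀ + ν ξ):
  B: 521.7 − 1(454.4) = 67.3
  A: 0 + 2(454.4) = 908.8

909 mol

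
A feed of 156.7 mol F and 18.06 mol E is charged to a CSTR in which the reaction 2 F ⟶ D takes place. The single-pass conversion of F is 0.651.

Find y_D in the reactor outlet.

0.412

F reacted = 0.651 × 156.7 = 102 mol; ν_F = −2, so ξ = 102/2 = 51.01 mol.
Outlet amounts (n = n₀ + ν ξ):
  F: 156.7 − 2(51.01) = 54.69
  D: 0 + 1(51.01) = 51.01
  E: 18.06 (inert)
Total out = 123.8 mol; y_D = 51.01 / 123.8 = 0.4122.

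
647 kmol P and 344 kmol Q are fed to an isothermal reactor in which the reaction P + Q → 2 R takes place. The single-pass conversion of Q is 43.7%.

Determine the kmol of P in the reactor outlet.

Q reacted = 0.437 × 344 = 150.3 kmol; ν_Q = −1, so ξ = 150.3/1 = 150.3 kmol.
Outlet amounts (n = n₀ + ν ξ):
  P: 647 − 1(150.3) = 496.7
  Q: 344 − 1(150.3) = 193.7
  R: 0 + 2(150.3) = 300.7

497 kmol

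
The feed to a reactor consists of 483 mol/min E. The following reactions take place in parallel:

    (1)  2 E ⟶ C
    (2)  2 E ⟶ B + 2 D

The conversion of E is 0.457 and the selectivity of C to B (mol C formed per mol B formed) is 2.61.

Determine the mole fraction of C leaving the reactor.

0.184

Conversion of E: E consumed = 0.457 × 483 = 220.7 mol/min = 2ξ₁ + 2ξ₂.
Selectivity: 1ξ₁ / (1ξ₂) = 2.61 → ξ₁ = 2.61 ξ₂.
Substitute: (2·2.61 + 2) ξ₂ = 220.7 → ξ₂ = 30.57 mol/min, ξ₁ = 79.79 mol/min.
Outlet amounts (n = n₀ + Σ ν·ξ):
  E: 483 − 2(79.79) − 2(30.57) = 262.3
  C: 0 + 1(79.79) = 79.79
  B: 0 + 1(30.57) = 30.57
  D: 0 + 2(30.57) = 61.14
Total out = 433.8 mol/min; y_C = 79.79 / 433.8 = 0.1839.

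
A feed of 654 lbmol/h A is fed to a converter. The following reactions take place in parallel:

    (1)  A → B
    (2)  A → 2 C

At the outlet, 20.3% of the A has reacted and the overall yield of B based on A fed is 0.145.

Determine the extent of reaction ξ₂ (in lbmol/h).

ξ₂ = 37.9 lbmol/h

Yield of B: 1ξ₁ / 654 = 0.145 → ξ₁ = 94.83 lbmol/h.
Conversion of A: 1ξ₁ + 1ξ₂ = 0.203 × 654 = 132.8 → ξ₂ = 37.93 lbmol/h.
Outlet amounts (n = n₀ + Σ ν·ξ):
  A: 654 − 1(94.83) − 1(37.93) = 521.2
  B: 0 + 1(94.83) = 94.83
  C: 0 + 2(37.93) = 75.86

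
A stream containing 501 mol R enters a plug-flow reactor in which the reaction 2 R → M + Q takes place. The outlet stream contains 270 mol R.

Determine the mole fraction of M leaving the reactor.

For R: n = n₀ − 2ξ → 270 = 501 − 2ξ, giving ξ = 115.5 mol.
Outlet amounts (n = n₀ + ν ξ):
  R: 501 − 2(115.5) = 270
  M: 0 + 1(115.5) = 115.5
  Q: 0 + 1(115.5) = 115.5
Total out = 501 mol; y_M = 115.5 / 501 = 0.2305.

0.231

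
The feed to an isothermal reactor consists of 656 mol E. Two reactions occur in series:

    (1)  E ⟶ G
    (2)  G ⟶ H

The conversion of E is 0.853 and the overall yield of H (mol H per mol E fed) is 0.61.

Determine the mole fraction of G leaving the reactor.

Conversion of E: E consumed = 1ξ₁ = 0.853 × 656 → ξ₁ = 559.6 mol.
Yield of H: 1ξ₂ / 656 = 0.61 → ξ₂ = 400.2 mol.
Outlet amounts (n = n₀ + Σ ν·ξ):
  E: 656 − 1(559.6) = 96.43
  G: 0 + 1(559.6) − 1(400.2) = 159.4
  H: 0 + 1(400.2) = 400.2
Total out = 656 mol; y_G = 159.4 / 656 = 0.243.

0.243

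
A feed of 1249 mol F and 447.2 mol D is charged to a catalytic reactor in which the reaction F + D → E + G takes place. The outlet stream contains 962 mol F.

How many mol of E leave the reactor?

287 mol

For F: n = n₀ − 1ξ → 962 = 1249 − 1ξ, giving ξ = 287 mol.
Outlet amounts (n = n₀ + ν ξ):
  F: 1249 − 1(287) = 962
  D: 447.2 − 1(287) = 160.2
  E: 0 + 1(287) = 287
  G: 0 + 1(287) = 287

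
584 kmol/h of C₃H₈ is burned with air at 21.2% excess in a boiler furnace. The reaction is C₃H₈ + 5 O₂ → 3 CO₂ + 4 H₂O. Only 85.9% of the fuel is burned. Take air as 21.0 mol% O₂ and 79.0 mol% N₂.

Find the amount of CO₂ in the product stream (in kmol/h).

1500 kmol/h

Stoichiometric O₂ = 5 × 584 = 2920 kmol/h; O₂ fed = 2920 × 1.212 = 3539 kmol/h.
N₂ fed = 3539 × 79/21 = 13310 kmol/h.
Fuel reacted = 0.859 × 584 → ξ = 501.7 kmol/h.
Outlet (n = n₀ + ν ξ):
  C₃H₈: 584 − 1(501.7) = 82.34
  O₂: 3539 − 5(501.7) = 1031
  N₂: 13310 (inert)
  CO₂: 0 + 3(501.7) = 1505
  H₂O: 0 + 4(501.7) = 2007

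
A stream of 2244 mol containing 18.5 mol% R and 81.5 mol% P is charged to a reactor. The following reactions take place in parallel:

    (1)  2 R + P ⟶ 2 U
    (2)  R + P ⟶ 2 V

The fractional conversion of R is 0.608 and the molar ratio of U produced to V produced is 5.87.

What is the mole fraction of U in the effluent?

0.109

Conversion of R: R consumed = 0.608 × 415.1 = 252.4 mol = 2ξ₁ + 1ξ₂.
Selectivity: 2ξ₁ / (2ξ₂) = 5.87 → ξ₁ = 5.87 ξ₂.
Substitute: (2·5.87 + 1) ξ₂ = 252.4 → ξ₂ = 19.81 mol, ξ₁ = 116.3 mol.
Outlet amounts (n = n₀ + Σ ν·ξ):
  R: 415.1 − 2(116.3) − 1(19.81) = 162.7
  P: 1829 − 1(116.3) − 1(19.81) = 1693
  U: 0 + 2(116.3) = 232.6
  V: 0 + 2(19.81) = 39.62
Total out = 2128 mol; y_U = 232.6 / 2128 = 0.1093.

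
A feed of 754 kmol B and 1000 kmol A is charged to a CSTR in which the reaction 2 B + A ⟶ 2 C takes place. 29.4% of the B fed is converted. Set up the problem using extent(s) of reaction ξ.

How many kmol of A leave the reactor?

889 kmol

B reacted = 0.294 × 754 = 221.7 kmol; ν_B = −2, so ξ = 221.7/2 = 110.8 kmol.
Outlet amounts (n = n₀ + ν ξ):
  B: 754 − 2(110.8) = 532.3
  A: 1000 − 1(110.8) = 889.2
  C: 0 + 2(110.8) = 221.7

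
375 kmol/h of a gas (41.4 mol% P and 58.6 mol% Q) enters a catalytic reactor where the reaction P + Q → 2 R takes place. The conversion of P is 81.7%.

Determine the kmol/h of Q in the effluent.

P reacted = 0.817 × 155.2 = 126.8 kmol/h; ν_P = −1, so ξ = 126.8/1 = 126.8 kmol/h.
Outlet amounts (n = n₀ + ν ξ):
  P: 155.2 − 1(126.8) = 28.41
  Q: 219.8 − 1(126.8) = 92.91
  R: 0 + 2(126.8) = 253.7

92.9 kmol/h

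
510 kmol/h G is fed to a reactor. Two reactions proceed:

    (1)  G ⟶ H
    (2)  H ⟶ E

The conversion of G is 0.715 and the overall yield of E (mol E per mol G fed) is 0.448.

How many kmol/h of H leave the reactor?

136 kmol/h

Conversion of G: G consumed = 1ξ₁ = 0.715 × 510 → ξ₁ = 364.6 kmol/h.
Yield of E: 1ξ₂ / 510 = 0.448 → ξ₂ = 228.5 kmol/h.
Outlet amounts (n = n₀ + Σ ν·ξ):
  G: 510 − 1(364.6) = 145.4
  H: 0 + 1(364.6) − 1(228.5) = 136.2
  E: 0 + 1(228.5) = 228.5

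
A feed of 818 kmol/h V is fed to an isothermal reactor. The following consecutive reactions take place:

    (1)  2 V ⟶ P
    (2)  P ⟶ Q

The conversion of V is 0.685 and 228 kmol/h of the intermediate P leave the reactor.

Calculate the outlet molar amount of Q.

Conversion of V: V consumed = 2ξ₁ = 0.685 × 818 → ξ₁ = 280.2 kmol/h.
P balance: n_P = 0 + 1ξ₁ − 1ξ₂ = 228 → ξ₂ = (1·280.2 − 228)/1 = 52.17 kmol/h.
Outlet amounts (n = n₀ + Σ ν·ξ):
  V: 818 − 2(280.2) = 257.7
  P: 0 + 1(280.2) − 1(52.17) = 228
  Q: 0 + 1(52.17) = 52.17

52.2 kmol/h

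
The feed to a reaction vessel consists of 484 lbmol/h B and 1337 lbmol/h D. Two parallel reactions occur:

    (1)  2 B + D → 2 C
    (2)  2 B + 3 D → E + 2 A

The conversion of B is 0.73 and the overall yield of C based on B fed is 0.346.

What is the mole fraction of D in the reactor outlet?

0.628

Yield of C: 2ξ₁ / 484 = 0.346 → ξ₁ = 83.73 lbmol/h.
Conversion of B: 2ξ₁ + 2ξ₂ = 0.73 × 484 = 353.3 → ξ₂ = 92.93 lbmol/h.
Outlet amounts (n = n₀ + Σ ν·ξ):
  B: 484 − 2(83.73) − 2(92.93) = 130.7
  D: 1337 − 1(83.73) − 3(92.93) = 974.5
  C: 0 + 2(83.73) = 167.5
  E: 0 + 1(92.93) = 92.93
  A: 0 + 2(92.93) = 185.9
Total out = 1551 lbmol/h; y_D = 974.5 / 1551 = 0.6281.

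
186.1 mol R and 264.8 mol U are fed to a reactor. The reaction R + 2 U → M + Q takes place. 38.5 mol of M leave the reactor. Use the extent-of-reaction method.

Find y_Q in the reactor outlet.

For M: n = n₀ + 1ξ → 38.5 = 0 + 1ξ, giving ξ = 38.5 mol.
Outlet amounts (n = n₀ + ν ξ):
  R: 186.1 − 1(38.5) = 147.6
  U: 264.8 − 2(38.5) = 187.8
  M: 0 + 1(38.5) = 38.5
  Q: 0 + 1(38.5) = 38.5
Total out = 412.4 mol; y_Q = 38.5 / 412.4 = 0.09336.

0.0934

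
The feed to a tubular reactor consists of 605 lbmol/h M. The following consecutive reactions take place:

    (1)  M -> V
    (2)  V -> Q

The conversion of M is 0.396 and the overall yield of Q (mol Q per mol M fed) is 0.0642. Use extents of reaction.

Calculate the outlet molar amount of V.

201 lbmol/h

Conversion of M: M consumed = 1ξ₁ = 0.396 × 605 → ξ₁ = 239.6 lbmol/h.
Yield of Q: 1ξ₂ / 605 = 0.0642 → ξ₂ = 38.84 lbmol/h.
Outlet amounts (n = n₀ + Σ ν·ξ):
  M: 605 − 1(239.6) = 365.4
  V: 0 + 1(239.6) − 1(38.84) = 200.7
  Q: 0 + 1(38.84) = 38.84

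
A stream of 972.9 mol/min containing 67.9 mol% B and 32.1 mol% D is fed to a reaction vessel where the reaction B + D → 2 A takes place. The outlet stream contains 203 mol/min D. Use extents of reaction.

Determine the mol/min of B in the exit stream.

551 mol/min

For D: n = n₀ − 1ξ → 203 = 312.3 − 1ξ, giving ξ = 109.3 mol/min.
Outlet amounts (n = n₀ + ν ξ):
  B: 660.6 − 1(109.3) = 551.3
  D: 312.3 − 1(109.3) = 203
  A: 0 + 2(109.3) = 218.6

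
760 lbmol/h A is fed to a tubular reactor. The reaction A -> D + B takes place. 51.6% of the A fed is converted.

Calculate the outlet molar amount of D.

392 lbmol/h

A reacted = 0.516 × 760 = 392.2 lbmol/h; ν_A = −1, so ξ = 392.2/1 = 392.2 lbmol/h.
Outlet amounts (n = n₀ + ν ξ):
  A: 760 − 1(392.2) = 367.8
  D: 0 + 1(392.2) = 392.2
  B: 0 + 1(392.2) = 392.2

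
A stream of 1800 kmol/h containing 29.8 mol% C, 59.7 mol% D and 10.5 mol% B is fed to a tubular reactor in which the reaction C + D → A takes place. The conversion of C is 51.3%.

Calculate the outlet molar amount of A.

C reacted = 0.513 × 536.4 = 275.2 kmol/h; ν_C = −1, so ξ = 275.2/1 = 275.2 kmol/h.
Outlet amounts (n = n₀ + ν ξ):
  C: 536.4 − 1(275.2) = 261.2
  D: 1075 − 1(275.2) = 799.4
  A: 0 + 1(275.2) = 275.2
  B: 189 (inert)

275 kmol/h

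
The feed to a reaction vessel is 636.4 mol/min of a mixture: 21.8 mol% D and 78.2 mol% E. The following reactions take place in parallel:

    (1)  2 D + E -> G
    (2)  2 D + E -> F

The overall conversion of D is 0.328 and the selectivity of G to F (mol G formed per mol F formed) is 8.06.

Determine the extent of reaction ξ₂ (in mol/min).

Conversion of D: D consumed = 0.328 × 138.7 = 45.51 mol/min = 2ξ₁ + 2ξ₂.
Selectivity: 1ξ₁ / (1ξ₂) = 8.06 → ξ₁ = 8.06 ξ₂.
Substitute: (2·8.06 + 2) ξ₂ = 45.51 → ξ₂ = 2.511 mol/min, ξ₁ = 20.24 mol/min.
Outlet amounts (n = n₀ + Σ ν·ξ):
  D: 138.7 − 2(20.24) − 2(2.511) = 93.23
  E: 497.7 − 1(20.24) − 1(2.511) = 474.9
  G: 0 + 1(20.24) = 20.24
  F: 0 + 1(2.511) = 2.511

ξ₂ = 2.51 mol/min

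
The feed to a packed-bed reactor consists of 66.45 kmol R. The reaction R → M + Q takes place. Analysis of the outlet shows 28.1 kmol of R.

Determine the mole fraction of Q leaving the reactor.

For R: n = n₀ − 1ξ → 28.1 = 66.45 − 1ξ, giving ξ = 38.35 kmol.
Outlet amounts (n = n₀ + ν ξ):
  R: 66.45 − 1(38.35) = 28.1
  M: 0 + 1(38.35) = 38.35
  Q: 0 + 1(38.35) = 38.35
Total out = 104.8 kmol; y_Q = 38.35 / 104.8 = 0.3659.

0.366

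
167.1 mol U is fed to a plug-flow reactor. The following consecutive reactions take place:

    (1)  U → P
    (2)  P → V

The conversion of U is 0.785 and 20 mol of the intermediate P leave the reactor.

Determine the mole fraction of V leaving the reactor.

0.665

Conversion of U: U consumed = 1ξ₁ = 0.785 × 167.1 → ξ₁ = 131.2 mol.
P balance: n_P = 0 + 1ξ₁ − 1ξ₂ = 20 → ξ₂ = (1·131.2 − 20)/1 = 111.2 mol.
Outlet amounts (n = n₀ + Σ ν·ξ):
  U: 167.1 − 1(131.2) = 35.93
  P: 0 + 1(131.2) − 1(111.2) = 20
  V: 0 + 1(111.2) = 111.2
Total out = 167.1 mol; y_V = 111.2 / 167.1 = 0.6653.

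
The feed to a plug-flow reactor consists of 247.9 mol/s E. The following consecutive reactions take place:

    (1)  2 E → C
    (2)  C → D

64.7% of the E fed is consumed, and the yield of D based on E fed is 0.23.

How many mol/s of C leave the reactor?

23.2 mol/s

Conversion of E: E consumed = 2ξ₁ = 0.647 × 247.9 → ξ₁ = 80.2 mol/s.
Yield of D: 1ξ₂ / 247.9 = 0.23 → ξ₂ = 57.02 mol/s.
Outlet amounts (n = n₀ + Σ ν·ξ):
  E: 247.9 − 2(80.2) = 87.51
  C: 0 + 1(80.2) − 1(57.02) = 23.18
  D: 0 + 1(57.02) = 57.02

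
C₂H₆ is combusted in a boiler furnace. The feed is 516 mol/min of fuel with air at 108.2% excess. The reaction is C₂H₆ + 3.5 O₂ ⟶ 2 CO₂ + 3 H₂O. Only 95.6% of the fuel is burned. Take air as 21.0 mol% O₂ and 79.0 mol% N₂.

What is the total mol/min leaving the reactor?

18700 mol/min

Stoichiometric O₂ = 3.5 × 516 = 1806 mol/min; O₂ fed = 1806 × 2.082 = 3760 mol/min.
N₂ fed = 3760 × 79/21 = 14150 mol/min.
Fuel reacted = 0.956 × 516 → ξ = 493.3 mol/min.
Outlet (n = n₀ + ν ξ):
  C₂H₆: 516 − 1(493.3) = 22.7
  O₂: 3760 − 3.5(493.3) = 2034
  N₂: 14150 (inert)
  CO₂: 0 + 2(493.3) = 986.6
  H₂O: 0 + 3(493.3) = 1480
Total out = 22.7 + 2034 + 14150 + 986.6 + 1480 = 18670 mol/min.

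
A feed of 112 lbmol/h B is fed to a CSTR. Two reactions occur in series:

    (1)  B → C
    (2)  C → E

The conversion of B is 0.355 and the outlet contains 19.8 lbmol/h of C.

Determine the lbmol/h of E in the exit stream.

20 lbmol/h

Conversion of B: B consumed = 1ξ₁ = 0.355 × 112 → ξ₁ = 39.76 lbmol/h.
C balance: n_C = 0 + 1ξ₁ − 1ξ₂ = 19.8 → ξ₂ = (1·39.76 − 19.8)/1 = 19.96 lbmol/h.
Outlet amounts (n = n₀ + Σ ν·ξ):
  B: 112 − 1(39.76) = 72.24
  C: 0 + 1(39.76) − 1(19.96) = 19.8
  E: 0 + 1(19.96) = 19.96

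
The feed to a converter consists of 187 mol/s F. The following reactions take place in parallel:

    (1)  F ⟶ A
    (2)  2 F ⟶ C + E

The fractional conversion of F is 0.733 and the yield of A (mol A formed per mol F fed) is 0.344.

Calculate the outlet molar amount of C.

36.4 mol/s

Yield of A: 1ξ₁ / 187 = 0.344 → ξ₁ = 64.33 mol/s.
Conversion of F: 1ξ₁ + 2ξ₂ = 0.733 × 187 = 137.1 → ξ₂ = 36.37 mol/s.
Outlet amounts (n = n₀ + Σ ν·ξ):
  F: 187 − 1(64.33) − 2(36.37) = 49.93
  A: 0 + 1(64.33) = 64.33
  C: 0 + 1(36.37) = 36.37
  E: 0 + 1(36.37) = 36.37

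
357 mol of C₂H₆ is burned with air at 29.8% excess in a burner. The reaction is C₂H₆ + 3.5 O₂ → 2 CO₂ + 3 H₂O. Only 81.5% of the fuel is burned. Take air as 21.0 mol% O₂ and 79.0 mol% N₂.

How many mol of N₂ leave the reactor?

6100 mol

Stoichiometric O₂ = 3.5 × 357 = 1250 mol; O₂ fed = 1250 × 1.298 = 1622 mol.
N₂ fed = 1622 × 79/21 = 6101 mol.
Fuel reacted = 0.815 × 357 → ξ = 291 mol.
Outlet (n = n₀ + ν ξ):
  C₂H₆: 357 − 1(291) = 66.05
  O₂: 1622 − 3.5(291) = 603.5
  N₂: 6101 (inert)
  CO₂: 0 + 2(291) = 581.9
  H₂O: 0 + 3(291) = 872.9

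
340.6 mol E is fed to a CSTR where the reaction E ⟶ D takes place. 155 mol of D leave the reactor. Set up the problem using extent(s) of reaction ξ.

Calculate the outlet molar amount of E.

186 mol

For D: n = n₀ + 1ξ → 155 = 0 + 1ξ, giving ξ = 155 mol.
Outlet amounts (n = n₀ + ν ξ):
  E: 340.6 − 1(155) = 185.6
  D: 0 + 1(155) = 155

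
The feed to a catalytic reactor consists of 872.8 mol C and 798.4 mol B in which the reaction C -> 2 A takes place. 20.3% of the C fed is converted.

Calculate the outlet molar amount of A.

354 mol

C reacted = 0.203 × 872.8 = 177.2 mol; ν_C = −1, so ξ = 177.2/1 = 177.2 mol.
Outlet amounts (n = n₀ + ν ξ):
  C: 872.8 − 1(177.2) = 695.6
  A: 0 + 2(177.2) = 354.4
  B: 798.4 (inert)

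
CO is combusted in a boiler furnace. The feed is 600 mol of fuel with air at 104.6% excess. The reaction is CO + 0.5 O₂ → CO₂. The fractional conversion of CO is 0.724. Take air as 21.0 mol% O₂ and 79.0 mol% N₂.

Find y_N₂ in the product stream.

0.699

Stoichiometric O₂ = 0.5 × 600 = 300 mol; O₂ fed = 300 × 2.046 = 613.8 mol.
N₂ fed = 613.8 × 79/21 = 2309 mol.
Fuel reacted = 0.724 × 600 → ξ = 434.4 mol.
Outlet (n = n₀ + ν ξ):
  CO: 600 − 1(434.4) = 165.6
  O₂: 613.8 − 0.5(434.4) = 396.6
  N₂: 2309 (inert)
  CO₂: 0 + 1(434.4) = 434.4
Total out = 3306 mol; y_N₂ = 2309 / 3306 = 0.6985.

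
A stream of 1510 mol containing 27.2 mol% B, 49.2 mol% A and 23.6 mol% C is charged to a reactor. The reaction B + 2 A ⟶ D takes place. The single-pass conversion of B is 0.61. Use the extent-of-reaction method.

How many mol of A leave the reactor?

242 mol

B reacted = 0.61 × 410.7 = 250.5 mol; ν_B = −1, so ξ = 250.5/1 = 250.5 mol.
Outlet amounts (n = n₀ + ν ξ):
  B: 410.7 − 1(250.5) = 160.2
  A: 742.9 − 2(250.5) = 241.8
  D: 0 + 1(250.5) = 250.5
  C: 356.4 (inert)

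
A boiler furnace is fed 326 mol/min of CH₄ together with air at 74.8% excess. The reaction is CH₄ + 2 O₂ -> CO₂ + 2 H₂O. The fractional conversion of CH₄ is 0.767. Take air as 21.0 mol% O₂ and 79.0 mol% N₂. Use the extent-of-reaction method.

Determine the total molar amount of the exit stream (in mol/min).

5750 mol/min

Stoichiometric O₂ = 2 × 326 = 652 mol/min; O₂ fed = 652 × 1.748 = 1140 mol/min.
N₂ fed = 1140 × 79/21 = 4287 mol/min.
Fuel reacted = 0.767 × 326 → ξ = 250 mol/min.
Outlet (n = n₀ + ν ξ):
  CH₄: 326 − 1(250) = 75.96
  O₂: 1140 − 2(250) = 639.6
  N₂: 4287 (inert)
  CO₂: 0 + 1(250) = 250
  H₂O: 0 + 2(250) = 500.1
Total out = 75.96 + 639.6 + 4287 + 250 + 500.1 = 5753 mol/min.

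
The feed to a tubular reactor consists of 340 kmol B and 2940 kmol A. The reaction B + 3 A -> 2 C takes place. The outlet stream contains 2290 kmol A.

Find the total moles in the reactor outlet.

For A: n = n₀ − 3ξ → 2290 = 2940 − 3ξ, giving ξ = 216.7 kmol.
Outlet amounts (n = n₀ + ν ξ):
  B: 340 − 1(216.7) = 123.3
  A: 2940 − 3(216.7) = 2290
  C: 0 + 2(216.7) = 433.3
Total out = 123.3 + 2290 + 433.3 = 2847 kmol.

2850 kmol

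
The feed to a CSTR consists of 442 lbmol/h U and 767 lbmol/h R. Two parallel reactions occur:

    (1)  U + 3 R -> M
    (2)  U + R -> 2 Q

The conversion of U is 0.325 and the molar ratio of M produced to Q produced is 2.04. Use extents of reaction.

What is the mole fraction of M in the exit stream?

0.134

Conversion of U: U consumed = 0.325 × 442 = 143.7 lbmol/h = 1ξ₁ + 1ξ₂.
Selectivity: 1ξ₁ / (2ξ₂) = 2.04 → ξ₁ = 4.08 ξ₂.
Substitute: (1·4.08 + 1) ξ₂ = 143.7 → ξ₂ = 28.28 lbmol/h, ξ₁ = 115.4 lbmol/h.
Outlet amounts (n = n₀ + Σ ν·ξ):
  U: 442 − 1(115.4) − 1(28.28) = 298.4
  R: 767 − 3(115.4) − 1(28.28) = 392.6
  M: 0 + 1(115.4) = 115.4
  Q: 0 + 2(28.28) = 56.56
Total out = 862.9 lbmol/h; y_M = 115.4 / 862.9 = 0.1337.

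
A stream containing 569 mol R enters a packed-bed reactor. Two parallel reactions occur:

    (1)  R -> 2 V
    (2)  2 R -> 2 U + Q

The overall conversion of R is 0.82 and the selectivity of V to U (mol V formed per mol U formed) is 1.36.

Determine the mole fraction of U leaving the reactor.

0.31

Conversion of R: R consumed = 0.82 × 569 = 466.6 mol = 1ξ₁ + 2ξ₂.
Selectivity: 2ξ₁ / (2ξ₂) = 1.36 → ξ₁ = 1.36 ξ₂.
Substitute: (1·1.36 + 2) ξ₂ = 466.6 → ξ₂ = 138.9 mol, ξ₁ = 188.9 mol.
Outlet amounts (n = n₀ + Σ ν·ξ):
  R: 569 − 1(188.9) − 2(138.9) = 102.4
  V: 0 + 2(188.9) = 377.7
  U: 0 + 2(138.9) = 277.7
  Q: 0 + 1(138.9) = 138.9
Total out = 896.7 mol; y_U = 277.7 / 896.7 = 0.3097.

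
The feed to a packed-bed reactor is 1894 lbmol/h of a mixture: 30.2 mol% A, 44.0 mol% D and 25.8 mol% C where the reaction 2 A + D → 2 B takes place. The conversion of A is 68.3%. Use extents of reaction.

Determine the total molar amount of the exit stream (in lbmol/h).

A reacted = 0.683 × 572 = 390.7 lbmol/h; ν_A = −2, so ξ = 390.7/2 = 195.3 lbmol/h.
Outlet amounts (n = n₀ + ν ξ):
  A: 572 − 2(195.3) = 181.3
  D: 833.4 − 1(195.3) = 638
  B: 0 + 2(195.3) = 390.7
  C: 488.7 (inert)
Total out = 181.3 + 638 + 390.7 + 488.7 = 1699 lbmol/h.

1700 lbmol/h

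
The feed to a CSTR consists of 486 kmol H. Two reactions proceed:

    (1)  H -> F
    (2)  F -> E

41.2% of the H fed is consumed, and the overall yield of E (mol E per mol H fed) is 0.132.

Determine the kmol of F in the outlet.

136 kmol

Conversion of H: H consumed = 1ξ₁ = 0.412 × 486 → ξ₁ = 200.2 kmol.
Yield of E: 1ξ₂ / 486 = 0.132 → ξ₂ = 64.15 kmol.
Outlet amounts (n = n₀ + Σ ν·ξ):
  H: 486 − 1(200.2) = 285.8
  F: 0 + 1(200.2) − 1(64.15) = 136.1
  E: 0 + 1(64.15) = 64.15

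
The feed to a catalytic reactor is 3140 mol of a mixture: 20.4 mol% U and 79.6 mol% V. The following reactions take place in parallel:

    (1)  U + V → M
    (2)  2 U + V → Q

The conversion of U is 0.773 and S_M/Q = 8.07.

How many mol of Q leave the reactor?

Conversion of U: U consumed = 0.773 × 640.6 = 495.2 mol = 1ξ₁ + 2ξ₂.
Selectivity: 1ξ₁ / (1ξ₂) = 8.07 → ξ₁ = 8.07 ξ₂.
Substitute: (1·8.07 + 2) ξ₂ = 495.2 → ξ₂ = 49.17 mol, ξ₁ = 396.8 mol.
Outlet amounts (n = n₀ + Σ ν·ξ):
  U: 640.6 − 1(396.8) − 2(49.17) = 145.4
  V: 2499 − 1(396.8) − 1(49.17) = 2053
  M: 0 + 1(396.8) = 396.8
  Q: 0 + 1(49.17) = 49.17

49.2 mol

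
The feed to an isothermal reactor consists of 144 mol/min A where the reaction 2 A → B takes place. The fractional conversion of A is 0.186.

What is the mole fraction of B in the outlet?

A reacted = 0.186 × 144 = 26.78 mol/min; ν_A = −2, so ξ = 26.78/2 = 13.39 mol/min.
Outlet amounts (n = n₀ + ν ξ):
  A: 144 − 2(13.39) = 117.2
  B: 0 + 1(13.39) = 13.39
Total out = 130.6 mol/min; y_B = 13.39 / 130.6 = 0.1025.

0.103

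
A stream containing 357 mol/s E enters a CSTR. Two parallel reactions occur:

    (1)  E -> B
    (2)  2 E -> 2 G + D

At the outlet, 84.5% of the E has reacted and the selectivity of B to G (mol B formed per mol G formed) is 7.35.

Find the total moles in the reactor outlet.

375 mol/s

Conversion of E: E consumed = 0.845 × 357 = 301.7 mol/s = 1ξ₁ + 2ξ₂.
Selectivity: 1ξ₁ / (2ξ₂) = 7.35 → ξ₁ = 14.7 ξ₂.
Substitute: (1·14.7 + 2) ξ₂ = 301.7 → ξ₂ = 18.06 mol/s, ξ₁ = 265.5 mol/s.
Outlet amounts (n = n₀ + Σ ν·ξ):
  E: 357 − 1(265.5) − 2(18.06) = 55.34
  B: 0 + 1(265.5) = 265.5
  G: 0 + 2(18.06) = 36.13
  D: 0 + 1(18.06) = 18.06
Total out = 55.34 + 265.5 + 36.13 + 18.06 = 375.1 mol/s.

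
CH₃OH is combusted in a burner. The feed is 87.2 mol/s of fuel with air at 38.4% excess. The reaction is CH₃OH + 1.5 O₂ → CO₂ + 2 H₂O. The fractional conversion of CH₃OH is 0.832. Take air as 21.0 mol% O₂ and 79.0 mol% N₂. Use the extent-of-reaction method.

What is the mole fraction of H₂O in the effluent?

0.147

Stoichiometric O₂ = 1.5 × 87.2 = 130.8 mol/s; O₂ fed = 130.8 × 1.384 = 181 mol/s.
N₂ fed = 181 × 79/21 = 681 mol/s.
Fuel reacted = 0.832 × 87.2 → ξ = 72.55 mol/s.
Outlet (n = n₀ + ν ξ):
  CH₃OH: 87.2 − 1(72.55) = 14.65
  O₂: 181 − 1.5(72.55) = 72.2
  N₂: 681 (inert)
  CO₂: 0 + 1(72.55) = 72.55
  H₂O: 0 + 2(72.55) = 145.1
Total out = 985.5 mol/s; y_H₂O = 145.1 / 985.5 = 0.1472.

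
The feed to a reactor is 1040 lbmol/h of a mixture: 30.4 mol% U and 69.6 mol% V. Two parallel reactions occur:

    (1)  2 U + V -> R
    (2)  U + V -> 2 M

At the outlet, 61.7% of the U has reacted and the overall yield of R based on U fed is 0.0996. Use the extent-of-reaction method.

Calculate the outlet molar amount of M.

Yield of R: 1ξ₁ / 316.2 = 0.0996 → ξ₁ = 31.49 lbmol/h.
Conversion of U: 2ξ₁ + 1ξ₂ = 0.617 × 316.2 = 195.1 → ξ₂ = 132.1 lbmol/h.
Outlet amounts (n = n₀ + Σ ν·ξ):
  U: 316.2 − 2(31.49) − 1(132.1) = 121.1
  V: 723.8 − 1(31.49) − 1(132.1) = 560.3
  R: 0 + 1(31.49) = 31.49
  M: 0 + 2(132.1) = 264.2

264 lbmol/h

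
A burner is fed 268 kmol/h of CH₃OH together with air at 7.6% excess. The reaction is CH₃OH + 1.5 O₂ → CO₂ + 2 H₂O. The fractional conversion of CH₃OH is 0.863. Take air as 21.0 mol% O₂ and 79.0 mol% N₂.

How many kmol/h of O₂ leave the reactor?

85.6 kmol/h

Stoichiometric O₂ = 1.5 × 268 = 402 kmol/h; O₂ fed = 402 × 1.076 = 432.6 kmol/h.
N₂ fed = 432.6 × 79/21 = 1627 kmol/h.
Fuel reacted = 0.863 × 268 → ξ = 231.3 kmol/h.
Outlet (n = n₀ + ν ξ):
  CH₃OH: 268 − 1(231.3) = 36.72
  O₂: 432.6 − 1.5(231.3) = 85.63
  N₂: 1627 (inert)
  CO₂: 0 + 1(231.3) = 231.3
  H₂O: 0 + 2(231.3) = 462.6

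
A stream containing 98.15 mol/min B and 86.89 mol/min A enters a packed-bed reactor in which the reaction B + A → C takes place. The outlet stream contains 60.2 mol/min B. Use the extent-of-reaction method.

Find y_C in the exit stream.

For B: n = n₀ − 1ξ → 60.2 = 98.15 − 1ξ, giving ξ = 37.95 mol/min.
Outlet amounts (n = n₀ + ν ξ):
  B: 98.15 − 1(37.95) = 60.2
  A: 86.89 − 1(37.95) = 48.94
  C: 0 + 1(37.95) = 37.95
Total out = 147.1 mol/min; y_C = 37.95 / 147.1 = 0.258.

0.258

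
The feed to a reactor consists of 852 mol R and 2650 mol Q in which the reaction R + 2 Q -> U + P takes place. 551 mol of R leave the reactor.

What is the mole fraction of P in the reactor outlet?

0.094

For R: n = n₀ − 1ξ → 551 = 852 − 1ξ, giving ξ = 301 mol.
Outlet amounts (n = n₀ + ν ξ):
  R: 852 − 1(301) = 551
  Q: 2650 − 2(301) = 2048
  U: 0 + 1(301) = 301
  P: 0 + 1(301) = 301
Total out = 3201 mol; y_P = 301 / 3201 = 0.09403.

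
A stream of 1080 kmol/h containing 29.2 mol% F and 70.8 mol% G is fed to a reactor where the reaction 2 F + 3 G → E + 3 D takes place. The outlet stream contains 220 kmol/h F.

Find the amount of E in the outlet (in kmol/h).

For F: n = n₀ − 2ξ → 220 = 315.4 − 2ξ, giving ξ = 47.68 kmol/h.
Outlet amounts (n = n₀ + ν ξ):
  F: 315.4 − 2(47.68) = 220
  G: 764.6 − 3(47.68) = 621.6
  E: 0 + 1(47.68) = 47.68
  D: 0 + 3(47.68) = 143

47.7 kmol/h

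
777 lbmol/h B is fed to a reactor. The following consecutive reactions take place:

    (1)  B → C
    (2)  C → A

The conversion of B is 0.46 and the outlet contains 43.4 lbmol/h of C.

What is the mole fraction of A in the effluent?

Conversion of B: B consumed = 1ξ₁ = 0.46 × 777 → ξ₁ = 357.4 lbmol/h.
C balance: n_C = 0 + 1ξ₁ − 1ξ₂ = 43.4 → ξ₂ = (1·357.4 − 43.4)/1 = 314 lbmol/h.
Outlet amounts (n = n₀ + Σ ν·ξ):
  B: 777 − 1(357.4) = 419.6
  C: 0 + 1(357.4) − 1(314) = 43.4
  A: 0 + 1(314) = 314
Total out = 777 lbmol/h; y_A = 314 / 777 = 0.4041.

0.404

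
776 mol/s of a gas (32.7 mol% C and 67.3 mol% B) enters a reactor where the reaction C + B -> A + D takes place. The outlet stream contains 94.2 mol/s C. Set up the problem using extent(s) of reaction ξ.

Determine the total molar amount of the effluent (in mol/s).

For C: n = n₀ − 1ξ → 94.2 = 253.8 − 1ξ, giving ξ = 159.6 mol/s.
Outlet amounts (n = n₀ + ν ξ):
  C: 253.8 − 1(159.6) = 94.2
  B: 522.2 − 1(159.6) = 362.7
  A: 0 + 1(159.6) = 159.6
  D: 0 + 1(159.6) = 159.6
Total out = 94.2 + 362.7 + 159.6 + 159.6 = 776 mol/s.

776 mol/s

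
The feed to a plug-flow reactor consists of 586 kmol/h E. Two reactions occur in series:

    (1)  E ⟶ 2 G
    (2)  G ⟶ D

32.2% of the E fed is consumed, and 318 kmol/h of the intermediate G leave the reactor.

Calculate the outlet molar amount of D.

59.4 kmol/h

Conversion of E: E consumed = 1ξ₁ = 0.322 × 586 → ξ₁ = 188.7 kmol/h.
G balance: n_G = 0 + 2ξ₁ − 1ξ₂ = 318 → ξ₂ = (2·188.7 − 318)/1 = 59.38 kmol/h.
Outlet amounts (n = n₀ + Σ ν·ξ):
  E: 586 − 1(188.7) = 397.3
  G: 0 + 2(188.7) − 1(59.38) = 318
  D: 0 + 1(59.38) = 59.38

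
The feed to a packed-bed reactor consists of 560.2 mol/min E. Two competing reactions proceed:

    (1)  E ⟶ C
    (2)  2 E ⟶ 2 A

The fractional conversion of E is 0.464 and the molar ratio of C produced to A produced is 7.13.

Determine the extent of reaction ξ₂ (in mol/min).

Conversion of E: E consumed = 0.464 × 560.2 = 259.9 mol/min = 1ξ₁ + 2ξ₂.
Selectivity: 1ξ₁ / (2ξ₂) = 7.13 → ξ₁ = 14.26 ξ₂.
Substitute: (1·14.26 + 2) ξ₂ = 259.9 → ξ₂ = 15.99 mol/min, ξ₁ = 228 mol/min.
Outlet amounts (n = n₀ + Σ ν·ξ):
  E: 560.2 − 1(228) − 2(15.99) = 300.3
  C: 0 + 1(228) = 228
  A: 0 + 2(15.99) = 31.97

ξ₂ = 16 mol/min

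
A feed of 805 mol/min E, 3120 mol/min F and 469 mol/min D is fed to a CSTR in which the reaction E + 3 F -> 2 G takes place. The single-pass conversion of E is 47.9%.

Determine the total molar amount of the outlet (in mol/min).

E reacted = 0.479 × 805 = 385.6 mol/min; ν_E = −1, so ξ = 385.6/1 = 385.6 mol/min.
Outlet amounts (n = n₀ + ν ξ):
  E: 805 − 1(385.6) = 419.4
  F: 3120 − 3(385.6) = 1963
  G: 0 + 2(385.6) = 771.2
  D: 469 (inert)
Total out = 419.4 + 1963 + 771.2 + 469 = 3623 mol/min.

3620 mol/min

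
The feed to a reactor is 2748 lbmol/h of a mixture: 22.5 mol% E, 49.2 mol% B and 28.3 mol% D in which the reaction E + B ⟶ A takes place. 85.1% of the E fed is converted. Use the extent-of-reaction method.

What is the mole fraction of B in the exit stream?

E reacted = 0.851 × 618.3 = 526.2 lbmol/h; ν_E = −1, so ξ = 526.2/1 = 526.2 lbmol/h.
Outlet amounts (n = n₀ + ν ξ):
  E: 618.3 − 1(526.2) = 92.13
  B: 1352 − 1(526.2) = 825.8
  A: 0 + 1(526.2) = 526.2
  D: 777.7 (inert)
Total out = 2222 lbmol/h; y_B = 825.8 / 2222 = 0.3717.

0.372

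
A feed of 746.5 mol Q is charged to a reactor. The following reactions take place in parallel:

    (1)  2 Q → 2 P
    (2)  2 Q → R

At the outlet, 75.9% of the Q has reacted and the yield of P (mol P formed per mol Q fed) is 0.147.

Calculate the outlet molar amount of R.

228 mol

Yield of P: 2ξ₁ / 746.5 = 0.147 → ξ₁ = 54.87 mol.
Conversion of Q: 2ξ₁ + 2ξ₂ = 0.759 × 746.5 = 566.6 → ξ₂ = 228.4 mol.
Outlet amounts (n = n₀ + Σ ν·ξ):
  Q: 746.5 − 2(54.87) − 2(228.4) = 179.9
  P: 0 + 2(54.87) = 109.7
  R: 0 + 1(228.4) = 228.4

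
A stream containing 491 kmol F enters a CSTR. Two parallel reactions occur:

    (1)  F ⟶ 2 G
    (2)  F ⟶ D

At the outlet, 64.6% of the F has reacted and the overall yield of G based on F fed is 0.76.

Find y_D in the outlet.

0.193

Yield of G: 2ξ₁ / 491 = 0.76 → ξ₁ = 186.6 kmol.
Conversion of F: 1ξ₁ + 1ξ₂ = 0.646 × 491 = 317.2 → ξ₂ = 130.6 kmol.
Outlet amounts (n = n₀ + Σ ν·ξ):
  F: 491 − 1(186.6) − 1(130.6) = 173.8
  G: 0 + 2(186.6) = 373.2
  D: 0 + 1(130.6) = 130.6
Total out = 677.6 kmol; y_D = 130.6 / 677.6 = 0.1928.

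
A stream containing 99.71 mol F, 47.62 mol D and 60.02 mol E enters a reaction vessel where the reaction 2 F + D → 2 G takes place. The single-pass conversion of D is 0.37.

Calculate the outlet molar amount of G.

35.2 mol

D reacted = 0.37 × 47.62 = 17.62 mol; ν_D = −1, so ξ = 17.62/1 = 17.62 mol.
Outlet amounts (n = n₀ + ν ξ):
  F: 99.71 − 2(17.62) = 64.47
  D: 47.62 − 1(17.62) = 30
  G: 0 + 2(17.62) = 35.24
  E: 60.02 (inert)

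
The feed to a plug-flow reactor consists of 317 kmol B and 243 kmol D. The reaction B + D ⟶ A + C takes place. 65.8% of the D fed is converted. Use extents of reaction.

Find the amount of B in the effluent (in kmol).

157 kmol

D reacted = 0.658 × 243 = 159.9 kmol; ν_D = −1, so ξ = 159.9/1 = 159.9 kmol.
Outlet amounts (n = n₀ + ν ξ):
  B: 317 − 1(159.9) = 157.1
  D: 243 − 1(159.9) = 83.11
  A: 0 + 1(159.9) = 159.9
  C: 0 + 1(159.9) = 159.9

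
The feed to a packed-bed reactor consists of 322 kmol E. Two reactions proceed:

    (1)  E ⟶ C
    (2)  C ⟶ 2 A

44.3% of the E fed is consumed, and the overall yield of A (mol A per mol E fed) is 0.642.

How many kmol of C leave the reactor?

Conversion of E: E consumed = 1ξ₁ = 0.443 × 322 → ξ₁ = 142.6 kmol.
Yield of A: 2ξ₂ / 322 = 0.642 → ξ₂ = 103.4 kmol.
Outlet amounts (n = n₀ + Σ ν·ξ):
  E: 322 − 1(142.6) = 179.4
  C: 0 + 1(142.6) − 1(103.4) = 39.28
  A: 0 + 2(103.4) = 206.7

39.3 kmol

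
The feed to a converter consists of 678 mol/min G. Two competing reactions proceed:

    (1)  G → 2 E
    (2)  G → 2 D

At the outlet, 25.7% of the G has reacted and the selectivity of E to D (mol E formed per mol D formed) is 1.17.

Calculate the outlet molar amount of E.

Conversion of G: G consumed = 0.257 × 678 = 174.2 mol/min = 1ξ₁ + 1ξ₂.
Selectivity: 2ξ₁ / (2ξ₂) = 1.17 → ξ₁ = 1.17 ξ₂.
Substitute: (1·1.17 + 1) ξ₂ = 174.2 → ξ₂ = 80.3 mol/min, ξ₁ = 93.95 mol/min.
Outlet amounts (n = n₀ + Σ ν·ξ):
  G: 678 − 1(93.95) − 1(80.3) = 503.8
  E: 0 + 2(93.95) = 187.9
  D: 0 + 2(80.3) = 160.6

188 mol/min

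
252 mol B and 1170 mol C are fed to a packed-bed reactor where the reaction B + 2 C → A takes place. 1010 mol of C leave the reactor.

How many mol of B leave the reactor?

For C: n = n₀ − 2ξ → 1010 = 1170 − 2ξ, giving ξ = 80 mol.
Outlet amounts (n = n₀ + ν ξ):
  B: 252 − 1(80) = 172
  C: 1170 − 2(80) = 1010
  A: 0 + 1(80) = 80

172 mol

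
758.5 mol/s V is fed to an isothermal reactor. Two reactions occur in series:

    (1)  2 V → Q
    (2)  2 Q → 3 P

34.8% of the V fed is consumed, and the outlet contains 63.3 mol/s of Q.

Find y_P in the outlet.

0.156

Conversion of V: V consumed = 2ξ₁ = 0.348 × 758.5 → ξ₁ = 132 mol/s.
Q balance: n_Q = 0 + 1ξ₁ − 2ξ₂ = 63.3 → ξ₂ = (1·132 − 63.3)/2 = 34.34 mol/s.
Outlet amounts (n = n₀ + Σ ν·ξ):
  V: 758.5 − 2(132) = 494.5
  Q: 0 + 1(132) − 2(34.34) = 63.3
  P: 0 + 3(34.34) = 103
Total out = 660.9 mol/s; y_P = 103 / 660.9 = 0.1559.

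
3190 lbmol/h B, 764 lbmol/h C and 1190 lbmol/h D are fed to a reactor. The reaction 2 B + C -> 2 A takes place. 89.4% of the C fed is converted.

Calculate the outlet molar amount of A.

1370 lbmol/h

C reacted = 0.894 × 764 = 683 lbmol/h; ν_C = −1, so ξ = 683/1 = 683 lbmol/h.
Outlet amounts (n = n₀ + ν ξ):
  B: 3190 − 2(683) = 1824
  C: 764 − 1(683) = 80.98
  A: 0 + 2(683) = 1366
  D: 1190 (inert)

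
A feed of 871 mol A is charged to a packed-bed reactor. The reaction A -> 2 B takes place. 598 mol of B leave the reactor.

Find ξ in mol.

For B: n = n₀ + 2ξ → 598 = 0 + 2ξ, giving ξ = 299 mol.
Outlet amounts (n = n₀ + ν ξ):
  A: 871 − 1(299) = 572
  B: 0 + 2(299) = 598

ξ = 299 mol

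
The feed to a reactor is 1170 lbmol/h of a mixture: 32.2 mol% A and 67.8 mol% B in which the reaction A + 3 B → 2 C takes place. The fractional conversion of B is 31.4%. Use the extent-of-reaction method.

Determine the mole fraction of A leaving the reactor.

0.293

B reacted = 0.314 × 793.3 = 249.1 lbmol/h; ν_B = −3, so ξ = 249.1/3 = 83.03 lbmol/h.
Outlet amounts (n = n₀ + ν ξ):
  A: 376.7 − 1(83.03) = 293.7
  B: 793.3 − 3(83.03) = 544.2
  C: 0 + 2(83.03) = 166.1
Total out = 1004 lbmol/h; y_A = 293.7 / 1004 = 0.2926.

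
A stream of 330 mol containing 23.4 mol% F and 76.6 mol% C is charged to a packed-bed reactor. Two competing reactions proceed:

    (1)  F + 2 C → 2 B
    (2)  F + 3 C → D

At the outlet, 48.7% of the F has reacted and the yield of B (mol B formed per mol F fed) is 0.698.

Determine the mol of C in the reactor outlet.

Yield of B: 2ξ₁ / 77.22 = 0.698 → ξ₁ = 26.95 mol.
Conversion of F: 1ξ₁ + 1ξ₂ = 0.487 × 77.22 = 37.61 → ξ₂ = 10.66 mol.
Outlet amounts (n = n₀ + Σ ν·ξ):
  F: 77.22 − 1(26.95) − 1(10.66) = 39.61
  C: 252.8 − 2(26.95) − 3(10.66) = 166.9
  B: 0 + 2(26.95) = 53.9
  D: 0 + 1(10.66) = 10.66

167 mol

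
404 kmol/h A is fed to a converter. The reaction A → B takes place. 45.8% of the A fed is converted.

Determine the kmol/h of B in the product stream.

185 kmol/h

A reacted = 0.458 × 404 = 185 kmol/h; ν_A = −1, so ξ = 185/1 = 185 kmol/h.
Outlet amounts (n = n₀ + ν ξ):
  A: 404 − 1(185) = 219
  B: 0 + 1(185) = 185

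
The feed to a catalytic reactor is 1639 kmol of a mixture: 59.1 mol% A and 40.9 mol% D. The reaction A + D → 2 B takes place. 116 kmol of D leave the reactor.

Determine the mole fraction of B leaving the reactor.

For D: n = n₀ − 1ξ → 116 = 670.4 − 1ξ, giving ξ = 554.4 kmol.
Outlet amounts (n = n₀ + ν ξ):
  A: 968.6 − 1(554.4) = 414.3
  D: 670.4 − 1(554.4) = 116
  B: 0 + 2(554.4) = 1109
Total out = 1639 kmol; y_B = 1109 / 1639 = 0.6765.

0.676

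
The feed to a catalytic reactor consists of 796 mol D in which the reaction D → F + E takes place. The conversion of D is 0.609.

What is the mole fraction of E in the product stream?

0.378

D reacted = 0.609 × 796 = 484.8 mol; ν_D = −1, so ξ = 484.8/1 = 484.8 mol.
Outlet amounts (n = n₀ + ν ξ):
  D: 796 − 1(484.8) = 311.2
  F: 0 + 1(484.8) = 484.8
  E: 0 + 1(484.8) = 484.8
Total out = 1281 mol; y_E = 484.8 / 1281 = 0.3785.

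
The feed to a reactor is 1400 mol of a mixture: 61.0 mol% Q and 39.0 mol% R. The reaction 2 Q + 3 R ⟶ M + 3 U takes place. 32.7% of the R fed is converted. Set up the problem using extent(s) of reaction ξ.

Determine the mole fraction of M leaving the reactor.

R reacted = 0.327 × 546 = 178.5 mol; ν_R = −3, so ξ = 178.5/3 = 59.51 mol.
Outlet amounts (n = n₀ + ν ξ):
  Q: 854 − 2(59.51) = 735
  R: 546 − 3(59.51) = 367.5
  M: 0 + 1(59.51) = 59.51
  U: 0 + 3(59.51) = 178.5
Total out = 1340 mol; y_M = 59.51 / 1340 = 0.0444.

0.0444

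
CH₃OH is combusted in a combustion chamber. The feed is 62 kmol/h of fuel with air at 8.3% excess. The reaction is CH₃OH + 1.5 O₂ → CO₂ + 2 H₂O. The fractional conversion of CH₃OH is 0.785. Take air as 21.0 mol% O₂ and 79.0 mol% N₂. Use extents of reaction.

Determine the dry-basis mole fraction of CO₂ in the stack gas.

Stoichiometric O₂ = 1.5 × 62 = 93 kmol/h; O₂ fed = 93 × 1.083 = 100.7 kmol/h.
N₂ fed = 100.7 × 79/21 = 378.9 kmol/h.
Fuel reacted = 0.785 × 62 → ξ = 48.67 kmol/h.
Outlet (n = n₀ + ν ξ):
  CH₃OH: 62 − 1(48.67) = 13.33
  O₂: 100.7 − 1.5(48.67) = 27.71
  N₂: 378.9 (inert)
  CO₂: 0 + 1(48.67) = 48.67
  H₂O: 0 + 2(48.67) = 97.34
Dry total = 468.6 kmol/h; y_CO₂ (dry) = 48.67 / 468.6 = 0.1039.

0.104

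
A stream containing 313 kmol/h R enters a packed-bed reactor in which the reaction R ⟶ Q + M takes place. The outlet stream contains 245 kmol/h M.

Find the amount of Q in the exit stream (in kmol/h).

For M: n = n₀ + 1ξ → 245 = 0 + 1ξ, giving ξ = 245 kmol/h.
Outlet amounts (n = n₀ + ν ξ):
  R: 313 − 1(245) = 68
  Q: 0 + 1(245) = 245
  M: 0 + 1(245) = 245

245 kmol/h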